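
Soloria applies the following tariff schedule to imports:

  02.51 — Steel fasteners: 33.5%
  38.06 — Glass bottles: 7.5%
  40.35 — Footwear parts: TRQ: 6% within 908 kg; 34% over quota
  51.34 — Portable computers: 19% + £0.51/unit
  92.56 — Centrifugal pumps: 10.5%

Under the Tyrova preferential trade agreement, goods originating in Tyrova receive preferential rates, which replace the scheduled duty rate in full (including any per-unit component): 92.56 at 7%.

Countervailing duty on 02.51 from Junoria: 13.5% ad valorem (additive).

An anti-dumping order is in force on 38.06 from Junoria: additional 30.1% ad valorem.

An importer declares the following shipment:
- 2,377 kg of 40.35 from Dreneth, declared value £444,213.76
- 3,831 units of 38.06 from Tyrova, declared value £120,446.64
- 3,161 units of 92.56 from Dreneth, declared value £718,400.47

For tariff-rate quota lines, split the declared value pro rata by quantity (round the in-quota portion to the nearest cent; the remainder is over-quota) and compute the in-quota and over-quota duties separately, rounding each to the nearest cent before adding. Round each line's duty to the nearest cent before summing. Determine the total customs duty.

£187,985.85

Line 1 (40.35, Dreneth, 2,377 kg, £444,213.76):
Code 40.35 is under a tariff-rate quota (threshold 908 kg). In-quota: 908 kg at 6%; over-quota: 1,469 kg at 34%.
Pro-rata value split: in-quota = £444,213.76 × 908/2,377 = £169,687.04; over-quota = £444,213.76 − £169,687.04 = £274,526.72.
In-quota duty = £169,687.04 × 6% = £10,181.22. Over-quota duty = £274,526.72 × 34% = £93,339.08.
Line duty = £10,181.22 + £93,339.08 = £103,520.30.
Line 2 (38.06, Tyrova, 3,831 units, £120,446.64):
Base rate for 38.06 is 7.5%.
Origin Tyrova is the FTA partner but 38.06 is not on the preference list; base rate stands.
The additional-duty order on 38.06 targets Junoria, not Tyrova; it does not apply.
Duty = £120,446.64 × 7.5% = £9,033.50.
Line 3 (92.56, Dreneth, 3,161 units, £718,400.47):
Base rate for 92.56 is 10.5%.
92.56 has an FTA preferential rate, but origin Dreneth is not Tyrova; base rate stands.
Duty = £718,400.47 × 10.5% = £75,432.05.
Total = £103,520.30 + £9,033.50 + £75,432.05 = £187,985.85.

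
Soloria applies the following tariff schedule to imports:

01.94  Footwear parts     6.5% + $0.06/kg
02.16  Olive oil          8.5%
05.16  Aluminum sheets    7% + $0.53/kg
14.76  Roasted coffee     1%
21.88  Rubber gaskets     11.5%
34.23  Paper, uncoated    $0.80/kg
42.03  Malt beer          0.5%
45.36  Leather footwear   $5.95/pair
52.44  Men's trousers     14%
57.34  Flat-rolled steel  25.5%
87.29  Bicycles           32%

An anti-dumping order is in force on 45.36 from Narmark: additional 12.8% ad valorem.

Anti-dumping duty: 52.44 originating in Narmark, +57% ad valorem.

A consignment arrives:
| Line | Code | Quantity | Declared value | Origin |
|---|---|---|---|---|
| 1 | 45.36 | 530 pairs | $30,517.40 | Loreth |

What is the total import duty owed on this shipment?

$3,153.50

Line 1 (45.36, Loreth, 530 pairs, $30,517.40):
Base rate for 45.36 is $5.95/pair.
The additional-duty order on 45.36 targets Narmark, not Loreth; it does not apply.
Duty = 530 × $5.95 = $3,153.50.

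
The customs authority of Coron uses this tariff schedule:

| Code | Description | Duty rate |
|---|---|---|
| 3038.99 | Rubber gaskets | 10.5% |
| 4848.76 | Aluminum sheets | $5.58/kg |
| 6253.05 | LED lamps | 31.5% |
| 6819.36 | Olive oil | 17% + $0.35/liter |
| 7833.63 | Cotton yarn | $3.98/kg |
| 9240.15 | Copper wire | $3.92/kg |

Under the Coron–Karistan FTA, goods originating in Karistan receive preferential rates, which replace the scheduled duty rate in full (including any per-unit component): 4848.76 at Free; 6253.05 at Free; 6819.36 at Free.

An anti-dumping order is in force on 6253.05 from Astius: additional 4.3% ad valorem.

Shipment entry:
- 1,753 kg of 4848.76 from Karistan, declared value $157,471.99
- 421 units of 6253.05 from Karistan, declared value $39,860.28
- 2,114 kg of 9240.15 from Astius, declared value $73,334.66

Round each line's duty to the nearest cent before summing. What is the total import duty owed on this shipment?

Line 1 (4848.76, Karistan, 1,753 kg, $157,471.99):
Base rate for 4848.76 is $5.58/kg.
Origin Karistan qualifies under the Coron–Karistan agreement and 4848.76 is covered: preferential rate Free applies instead.
Duty = $157,471.99 × 0% = $0.00.
Line 2 (6253.05, Karistan, 421 units, $39,860.28):
Base rate for 6253.05 is 31.5%.
Origin Karistan qualifies under the Coron–Karistan agreement and 6253.05 is covered: preferential rate Free applies instead.
The additional-duty order on 6253.05 targets Astius, not Karistan; it does not apply.
Duty = $39,860.28 × 0% = $0.00.
Line 3 (9240.15, Astius, 2,114 kg, $73,334.66):
Base rate for 9240.15 is $3.92/kg.
Duty = 2,114 × $3.92 = $8,286.88.
Total = $0.00 + $0.00 + $8,286.88 = $8,286.88.

$8,286.88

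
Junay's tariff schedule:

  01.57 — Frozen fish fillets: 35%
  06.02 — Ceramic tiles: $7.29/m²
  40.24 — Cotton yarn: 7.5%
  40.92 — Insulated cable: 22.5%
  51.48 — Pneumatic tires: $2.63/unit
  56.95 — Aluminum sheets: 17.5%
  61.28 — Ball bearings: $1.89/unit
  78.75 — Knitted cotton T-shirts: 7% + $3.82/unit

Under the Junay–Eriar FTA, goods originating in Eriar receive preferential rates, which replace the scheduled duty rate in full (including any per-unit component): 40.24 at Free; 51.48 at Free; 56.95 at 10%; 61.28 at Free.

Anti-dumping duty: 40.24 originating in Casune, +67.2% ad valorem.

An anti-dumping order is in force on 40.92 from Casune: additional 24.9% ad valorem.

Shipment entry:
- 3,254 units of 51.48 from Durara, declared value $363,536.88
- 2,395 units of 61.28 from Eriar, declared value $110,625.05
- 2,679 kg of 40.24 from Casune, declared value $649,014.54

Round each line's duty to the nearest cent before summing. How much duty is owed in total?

Line 1 (51.48, Durara, 3,254 units, $363,536.88):
Base rate for 51.48 is $2.63/unit.
51.48 has an FTA preferential rate, but origin Durara is not Eriar; base rate stands.
Duty = 3,254 × $2.63 = $8,558.02.
Line 2 (61.28, Eriar, 2,395 units, $110,625.05):
Base rate for 61.28 is $1.89/unit.
Origin Eriar qualifies under the Junay–Eriar agreement and 61.28 is covered: preferential rate Free applies instead.
Duty = $110,625.05 × 0% = $0.00.
Line 3 (40.24, Casune, 2,679 kg, $649,014.54):
Base rate for 40.24 is 7.5%.
40.24 has an FTA preferential rate, but origin Casune is not Eriar; base rate stands.
Additional duty on 40.24 from Casune: +67.2%. Applied ad valorem rate: 7.5% + 67.2% = 74.7%.
Duty = $649,014.54 × 74.7% = $484,813.86.
Total = $8,558.02 + $0.00 + $484,813.86 = $493,371.88.

$493,371.88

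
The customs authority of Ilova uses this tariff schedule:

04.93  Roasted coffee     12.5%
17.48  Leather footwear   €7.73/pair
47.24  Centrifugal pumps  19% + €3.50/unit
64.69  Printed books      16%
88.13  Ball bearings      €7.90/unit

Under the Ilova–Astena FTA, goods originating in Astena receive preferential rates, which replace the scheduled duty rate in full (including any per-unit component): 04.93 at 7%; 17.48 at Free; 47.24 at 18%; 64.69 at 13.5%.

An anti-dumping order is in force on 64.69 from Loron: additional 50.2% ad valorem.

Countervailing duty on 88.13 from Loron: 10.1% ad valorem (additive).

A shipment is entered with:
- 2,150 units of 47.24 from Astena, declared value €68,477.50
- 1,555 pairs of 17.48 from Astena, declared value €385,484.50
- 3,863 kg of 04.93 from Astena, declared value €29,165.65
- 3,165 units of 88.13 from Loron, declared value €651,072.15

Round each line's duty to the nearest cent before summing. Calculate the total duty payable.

€105,129.34

Line 1 (47.24, Astena, 2,150 units, €68,477.50):
Base rate for 47.24 is 19% + €3.50/unit.
Origin Astena qualifies under the Ilova–Astena agreement and 47.24 is covered: preferential rate 18% applies instead.
Duty = €68,477.50 × 18% = €12,325.95.
Line 2 (17.48, Astena, 1,555 pairs, €385,484.50):
Base rate for 17.48 is €7.73/pair.
Origin Astena qualifies under the Ilova–Astena agreement and 17.48 is covered: preferential rate Free applies instead.
Duty = €385,484.50 × 0% = €0.00.
Line 3 (04.93, Astena, 3,863 kg, €29,165.65):
Base rate for 04.93 is 12.5%.
Origin Astena qualifies under the Ilova–Astena agreement and 04.93 is covered: preferential rate 7% applies instead.
Duty = €29,165.65 × 7% = €2,041.60.
Line 4 (88.13, Loron, 3,165 units, €651,072.15):
Base rate for 88.13 is €7.90/unit.
Additional duty on 88.13 from Loron: +10.1% ad valorem. Applied ad valorem rate = 10.1%.
Duty = €651,072.15 × 10.1% + 3,165 × €7.90 = €90,761.79.
Total = €12,325.95 + €0.00 + €2,041.60 + €90,761.79 = €105,129.34.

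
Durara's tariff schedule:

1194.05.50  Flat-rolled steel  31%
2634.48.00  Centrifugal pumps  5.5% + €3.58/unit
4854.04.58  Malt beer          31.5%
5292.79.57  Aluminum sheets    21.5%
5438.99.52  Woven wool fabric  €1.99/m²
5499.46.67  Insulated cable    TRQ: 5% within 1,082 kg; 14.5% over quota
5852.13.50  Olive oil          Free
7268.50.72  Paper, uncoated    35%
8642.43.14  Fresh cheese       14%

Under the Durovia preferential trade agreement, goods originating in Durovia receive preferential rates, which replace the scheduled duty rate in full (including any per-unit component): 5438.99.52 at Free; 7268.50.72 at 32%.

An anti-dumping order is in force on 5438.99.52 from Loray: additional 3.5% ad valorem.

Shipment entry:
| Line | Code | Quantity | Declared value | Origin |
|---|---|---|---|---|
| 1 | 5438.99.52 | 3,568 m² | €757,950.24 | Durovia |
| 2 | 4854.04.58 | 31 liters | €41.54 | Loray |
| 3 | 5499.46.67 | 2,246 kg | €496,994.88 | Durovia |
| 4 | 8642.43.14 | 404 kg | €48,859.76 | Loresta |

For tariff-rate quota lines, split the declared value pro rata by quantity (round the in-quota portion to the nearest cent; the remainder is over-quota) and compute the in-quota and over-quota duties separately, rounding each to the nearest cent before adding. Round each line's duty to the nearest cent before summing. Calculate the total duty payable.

Line 1 (5438.99.52, Durovia, 3,568 m², €757,950.24):
Base rate for 5438.99.52 is €1.99/m².
Origin Durovia qualifies under the Durara–Durovia agreement and 5438.99.52 is covered: preferential rate Free applies instead.
The additional-duty order on 5438.99.52 targets Loray, not Durovia; it does not apply.
Duty = €757,950.24 × 0% = €0.00.
Line 2 (4854.04.58, Loray, 31 liters, €41.54):
Base rate for 4854.04.58 is 31.5%.
Duty = €41.54 × 31.5% = €13.09.
Line 3 (5499.46.67, Durovia, 2,246 kg, €496,994.88):
Code 5499.46.67 is under a tariff-rate quota (threshold 1,082 kg). In-quota: 1,082 kg at 5%; over-quota: 1,164 kg at 14.5%.
Pro-rata value split: in-quota = €496,994.88 × 1,082/2,246 = €239,424.96; over-quota = €496,994.88 − €239,424.96 = €257,569.92.
In-quota duty = €239,424.96 × 5% = €11,971.25. Over-quota duty = €257,569.92 × 14.5% = €37,347.64.
Line duty = €11,971.25 + €37,347.64 = €49,318.89.
Line 4 (8642.43.14, Loresta, 404 kg, €48,859.76):
Base rate for 8642.43.14 is 14%.
Duty = €48,859.76 × 14% = €6,840.37.
Total = €0.00 + €13.09 + €49,318.89 + €6,840.37 = €56,172.35.

€56,172.35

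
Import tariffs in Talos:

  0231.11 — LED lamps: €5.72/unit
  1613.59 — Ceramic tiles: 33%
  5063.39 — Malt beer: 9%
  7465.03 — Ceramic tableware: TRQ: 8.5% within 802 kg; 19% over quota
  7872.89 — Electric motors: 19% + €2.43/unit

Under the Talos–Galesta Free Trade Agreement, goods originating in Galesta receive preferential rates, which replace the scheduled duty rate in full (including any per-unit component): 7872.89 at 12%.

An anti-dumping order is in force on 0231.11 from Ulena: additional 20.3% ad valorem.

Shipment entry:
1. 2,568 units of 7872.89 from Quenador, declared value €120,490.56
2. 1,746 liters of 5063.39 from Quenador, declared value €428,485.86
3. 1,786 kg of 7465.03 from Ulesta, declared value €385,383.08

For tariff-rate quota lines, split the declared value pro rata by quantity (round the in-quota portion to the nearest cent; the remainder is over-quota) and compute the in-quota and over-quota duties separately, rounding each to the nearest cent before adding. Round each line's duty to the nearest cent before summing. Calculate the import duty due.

€122,749.13

Line 1 (7872.89, Quenador, 2,568 units, €120,490.56):
Base rate for 7872.89 is 19% + €2.43/unit.
7872.89 has an FTA preferential rate, but origin Quenador is not Galesta; base rate stands.
Duty = €120,490.56 × 19% + 2,568 × €2.43 = €29,133.45.
Line 2 (5063.39, Quenador, 1,746 liters, €428,485.86):
Base rate for 5063.39 is 9%.
Duty = €428,485.86 × 9% = €38,563.73.
Line 3 (7465.03, Ulesta, 1,786 kg, €385,383.08):
Code 7465.03 is under a tariff-rate quota (threshold 802 kg). In-quota: 802 kg at 8.5%; over-quota: 984 kg at 19%.
Pro-rata value split: in-quota = €385,383.08 × 802/1,786 = €173,055.56; over-quota = €385,383.08 − €173,055.56 = €212,327.52.
In-quota duty = €173,055.56 × 8.5% = €14,709.72. Over-quota duty = €212,327.52 × 19% = €40,342.23.
Line duty = €14,709.72 + €40,342.23 = €55,051.95.
Total = €29,133.45 + €38,563.73 + €55,051.95 = €122,749.13.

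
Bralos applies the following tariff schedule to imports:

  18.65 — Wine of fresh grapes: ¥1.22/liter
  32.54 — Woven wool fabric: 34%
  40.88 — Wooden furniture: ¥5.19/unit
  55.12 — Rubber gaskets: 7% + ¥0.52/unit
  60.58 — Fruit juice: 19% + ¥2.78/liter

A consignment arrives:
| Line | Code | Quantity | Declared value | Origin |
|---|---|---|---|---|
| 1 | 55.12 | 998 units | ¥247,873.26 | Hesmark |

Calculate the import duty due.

Line 1 (55.12, Hesmark, 998 units, ¥247,873.26):
Base rate for 55.12 is 7% + ¥0.52/unit.
Duty = ¥247,873.26 × 7% + 998 × ¥0.52 = ¥17,870.09.

¥17,870.09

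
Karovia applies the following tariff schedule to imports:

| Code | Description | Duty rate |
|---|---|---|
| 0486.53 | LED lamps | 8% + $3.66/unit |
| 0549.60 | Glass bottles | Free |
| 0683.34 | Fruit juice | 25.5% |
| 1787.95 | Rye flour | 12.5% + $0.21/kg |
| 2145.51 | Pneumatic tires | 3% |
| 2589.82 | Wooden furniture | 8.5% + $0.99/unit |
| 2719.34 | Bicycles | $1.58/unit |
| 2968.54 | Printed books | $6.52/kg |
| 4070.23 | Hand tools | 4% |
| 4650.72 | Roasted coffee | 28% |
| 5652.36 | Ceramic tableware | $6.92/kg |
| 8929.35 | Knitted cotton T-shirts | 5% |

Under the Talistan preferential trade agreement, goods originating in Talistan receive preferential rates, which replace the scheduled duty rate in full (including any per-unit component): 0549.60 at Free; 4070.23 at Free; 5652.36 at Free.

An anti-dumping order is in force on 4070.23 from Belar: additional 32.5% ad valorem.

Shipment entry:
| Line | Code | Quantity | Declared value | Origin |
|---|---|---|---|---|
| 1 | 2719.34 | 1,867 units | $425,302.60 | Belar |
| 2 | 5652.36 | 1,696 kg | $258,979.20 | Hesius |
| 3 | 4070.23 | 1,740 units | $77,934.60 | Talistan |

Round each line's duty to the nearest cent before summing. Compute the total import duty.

$14,686.18

Line 1 (2719.34, Belar, 1,867 units, $425,302.60):
Base rate for 2719.34 is $1.58/unit.
Duty = 1,867 × $1.58 = $2,949.86.
Line 2 (5652.36, Hesius, 1,696 kg, $258,979.20):
Base rate for 5652.36 is $6.92/kg.
5652.36 has an FTA preferential rate, but origin Hesius is not Talistan; base rate stands.
Duty = 1,696 × $6.92 = $11,736.32.
Line 3 (4070.23, Talistan, 1,740 units, $77,934.60):
Base rate for 4070.23 is 4%.
Origin Talistan qualifies under the Karovia–Talistan agreement and 4070.23 is covered: preferential rate Free applies instead.
The additional-duty order on 4070.23 targets Belar, not Talistan; it does not apply.
Duty = $77,934.60 × 0% = $0.00.
Total = $2,949.86 + $11,736.32 + $0.00 = $14,686.18.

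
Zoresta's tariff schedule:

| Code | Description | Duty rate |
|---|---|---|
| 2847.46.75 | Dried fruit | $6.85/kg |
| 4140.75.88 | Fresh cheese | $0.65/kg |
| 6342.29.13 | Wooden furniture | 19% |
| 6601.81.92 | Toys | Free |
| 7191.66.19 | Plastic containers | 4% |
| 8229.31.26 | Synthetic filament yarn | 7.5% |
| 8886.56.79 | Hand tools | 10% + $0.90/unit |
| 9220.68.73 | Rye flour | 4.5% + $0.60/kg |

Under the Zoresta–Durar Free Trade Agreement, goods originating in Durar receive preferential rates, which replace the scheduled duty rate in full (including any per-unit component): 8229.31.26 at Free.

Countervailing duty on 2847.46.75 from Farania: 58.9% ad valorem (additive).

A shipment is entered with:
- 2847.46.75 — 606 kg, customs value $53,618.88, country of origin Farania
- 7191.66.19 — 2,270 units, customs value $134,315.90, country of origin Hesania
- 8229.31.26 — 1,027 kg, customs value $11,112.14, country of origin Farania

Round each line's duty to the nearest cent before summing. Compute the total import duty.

Line 1 (2847.46.75, Farania, 606 kg, $53,618.88):
Base rate for 2847.46.75 is $6.85/kg.
Additional duty on 2847.46.75 from Farania: +58.9% ad valorem. Applied ad valorem rate = 58.9%.
Duty = $53,618.88 × 58.9% + 606 × $6.85 = $35,732.62.
Line 2 (7191.66.19, Hesania, 2,270 units, $134,315.90):
Base rate for 7191.66.19 is 4%.
Duty = $134,315.90 × 4% = $5,372.64.
Line 3 (8229.31.26, Farania, 1,027 kg, $11,112.14):
Base rate for 8229.31.26 is 7.5%.
8229.31.26 has an FTA preferential rate, but origin Farania is not Durar; base rate stands.
Duty = $11,112.14 × 7.5% = $833.41.
Total = $35,732.62 + $5,372.64 + $833.41 = $41,938.67.

$41,938.67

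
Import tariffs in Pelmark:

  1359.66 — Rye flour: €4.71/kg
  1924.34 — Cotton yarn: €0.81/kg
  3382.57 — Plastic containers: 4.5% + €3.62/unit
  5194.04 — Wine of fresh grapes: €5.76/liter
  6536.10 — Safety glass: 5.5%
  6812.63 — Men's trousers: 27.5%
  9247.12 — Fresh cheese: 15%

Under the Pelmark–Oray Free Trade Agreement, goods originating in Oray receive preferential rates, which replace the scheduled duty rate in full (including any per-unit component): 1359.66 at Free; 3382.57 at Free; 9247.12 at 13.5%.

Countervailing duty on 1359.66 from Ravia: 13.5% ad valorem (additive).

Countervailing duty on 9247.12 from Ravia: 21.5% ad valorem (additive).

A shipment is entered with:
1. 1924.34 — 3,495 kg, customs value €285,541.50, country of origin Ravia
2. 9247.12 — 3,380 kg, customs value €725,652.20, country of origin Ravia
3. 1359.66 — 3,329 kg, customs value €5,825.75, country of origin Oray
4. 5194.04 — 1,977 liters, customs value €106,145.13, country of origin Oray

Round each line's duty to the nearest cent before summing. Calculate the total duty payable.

€279,081.52

Line 1 (1924.34, Ravia, 3,495 kg, €285,541.50):
Base rate for 1924.34 is €0.81/kg.
Duty = 3,495 × €0.81 = €2,830.95.
Line 2 (9247.12, Ravia, 3,380 kg, €725,652.20):
Base rate for 9247.12 is 15%.
9247.12 has an FTA preferential rate, but origin Ravia is not Oray; base rate stands.
Additional duty on 9247.12 from Ravia: +21.5%. Applied ad valorem rate: 15% + 21.5% = 36.5%.
Duty = €725,652.20 × 36.5% = €264,863.05.
Line 3 (1359.66, Oray, 3,329 kg, €5,825.75):
Base rate for 1359.66 is €4.71/kg.
Origin Oray qualifies under the Pelmark–Oray agreement and 1359.66 is covered: preferential rate Free applies instead.
The additional-duty order on 1359.66 targets Ravia, not Oray; it does not apply.
Duty = €5,825.75 × 0% = €0.00.
Line 4 (5194.04, Oray, 1,977 liters, €106,145.13):
Base rate for 5194.04 is €5.76/liter.
Origin Oray is the FTA partner but 5194.04 is not on the preference list; base rate stands.
Duty = 1,977 × €5.76 = €11,387.52.
Total = €2,830.95 + €264,863.05 + €0.00 + €11,387.52 = €279,081.52.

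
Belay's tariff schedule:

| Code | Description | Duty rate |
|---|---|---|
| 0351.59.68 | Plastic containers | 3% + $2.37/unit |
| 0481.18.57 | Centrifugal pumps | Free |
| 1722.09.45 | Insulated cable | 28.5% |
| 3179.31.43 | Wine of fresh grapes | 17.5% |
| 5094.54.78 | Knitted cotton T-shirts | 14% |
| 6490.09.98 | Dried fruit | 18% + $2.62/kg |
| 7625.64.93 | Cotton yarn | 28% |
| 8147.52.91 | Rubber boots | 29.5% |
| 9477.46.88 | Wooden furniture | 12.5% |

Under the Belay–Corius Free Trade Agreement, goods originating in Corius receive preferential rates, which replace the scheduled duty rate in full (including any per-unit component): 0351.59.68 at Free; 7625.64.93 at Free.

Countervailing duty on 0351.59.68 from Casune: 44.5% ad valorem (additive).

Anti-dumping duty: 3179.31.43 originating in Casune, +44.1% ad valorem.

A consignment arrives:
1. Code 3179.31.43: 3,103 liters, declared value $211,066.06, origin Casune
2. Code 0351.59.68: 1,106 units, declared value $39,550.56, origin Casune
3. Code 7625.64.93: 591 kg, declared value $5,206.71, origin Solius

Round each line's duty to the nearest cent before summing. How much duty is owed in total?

$152,882.31

Line 1 (3179.31.43, Casune, 3,103 liters, $211,066.06):
Base rate for 3179.31.43 is 17.5%.
Additional duty on 3179.31.43 from Casune: +44.1%. Applied ad valorem rate: 17.5% + 44.1% = 61.6%.
Duty = $211,066.06 × 61.6% = $130,016.69.
Line 2 (0351.59.68, Casune, 1,106 units, $39,550.56):
Base rate for 0351.59.68 is 3% + $2.37/unit.
0351.59.68 has an FTA preferential rate, but origin Casune is not Corius; base rate stands.
Additional duty on 0351.59.68 from Casune: +44.5%. Applied ad valorem rate: 3% + 44.5% = 47.5%.
Duty = $39,550.56 × 47.5% + 1,106 × $2.37 = $21,407.74.
Line 3 (7625.64.93, Solius, 591 kg, $5,206.71):
Base rate for 7625.64.93 is 28%.
7625.64.93 has an FTA preferential rate, but origin Solius is not Corius; base rate stands.
Duty = $5,206.71 × 28% = $1,457.88.
Total = $130,016.69 + $21,407.74 + $1,457.88 = $152,882.31.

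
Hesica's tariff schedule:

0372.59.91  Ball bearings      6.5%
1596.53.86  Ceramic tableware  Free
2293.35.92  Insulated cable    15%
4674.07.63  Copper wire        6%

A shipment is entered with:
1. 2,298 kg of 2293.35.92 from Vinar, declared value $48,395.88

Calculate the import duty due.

Line 1 (2293.35.92, Vinar, 2,298 kg, $48,395.88):
Base rate for 2293.35.92 is 15%.
Duty = $48,395.88 × 15% = $7,259.38.

$7,259.38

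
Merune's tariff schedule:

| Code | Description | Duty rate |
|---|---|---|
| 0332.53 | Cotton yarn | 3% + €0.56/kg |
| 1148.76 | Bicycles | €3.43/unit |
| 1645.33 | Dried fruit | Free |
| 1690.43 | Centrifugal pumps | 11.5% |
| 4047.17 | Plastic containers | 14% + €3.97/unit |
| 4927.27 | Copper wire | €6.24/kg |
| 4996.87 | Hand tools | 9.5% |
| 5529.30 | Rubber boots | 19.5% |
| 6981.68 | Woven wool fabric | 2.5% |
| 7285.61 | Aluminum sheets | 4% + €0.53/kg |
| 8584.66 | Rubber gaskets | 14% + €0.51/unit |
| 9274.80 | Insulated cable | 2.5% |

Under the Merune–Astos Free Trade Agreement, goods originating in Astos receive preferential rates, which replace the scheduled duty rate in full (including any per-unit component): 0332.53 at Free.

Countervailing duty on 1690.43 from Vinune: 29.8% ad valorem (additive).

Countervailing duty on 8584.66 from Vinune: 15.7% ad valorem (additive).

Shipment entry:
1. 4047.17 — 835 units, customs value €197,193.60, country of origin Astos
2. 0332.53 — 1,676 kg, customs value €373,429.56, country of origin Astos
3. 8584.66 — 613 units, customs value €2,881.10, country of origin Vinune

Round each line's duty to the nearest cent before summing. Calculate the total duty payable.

€32,090.37

Line 1 (4047.17, Astos, 835 units, €197,193.60):
Base rate for 4047.17 is 14% + €3.97/unit.
Origin Astos is the FTA partner but 4047.17 is not on the preference list; base rate stands.
Duty = €197,193.60 × 14% + 835 × €3.97 = €30,922.05.
Line 2 (0332.53, Astos, 1,676 kg, €373,429.56):
Base rate for 0332.53 is 3% + €0.56/kg.
Origin Astos qualifies under the Merune–Astos agreement and 0332.53 is covered: preferential rate Free applies instead.
Duty = €373,429.56 × 0% = €0.00.
Line 3 (8584.66, Vinune, 613 units, €2,881.10):
Base rate for 8584.66 is 14% + €0.51/unit.
Additional duty on 8584.66 from Vinune: +15.7%. Applied ad valorem rate: 14% + 15.7% = 29.7%.
Duty = €2,881.10 × 29.7% + 613 × €0.51 = €1,168.32.
Total = €30,922.05 + €0.00 + €1,168.32 = €32,090.37.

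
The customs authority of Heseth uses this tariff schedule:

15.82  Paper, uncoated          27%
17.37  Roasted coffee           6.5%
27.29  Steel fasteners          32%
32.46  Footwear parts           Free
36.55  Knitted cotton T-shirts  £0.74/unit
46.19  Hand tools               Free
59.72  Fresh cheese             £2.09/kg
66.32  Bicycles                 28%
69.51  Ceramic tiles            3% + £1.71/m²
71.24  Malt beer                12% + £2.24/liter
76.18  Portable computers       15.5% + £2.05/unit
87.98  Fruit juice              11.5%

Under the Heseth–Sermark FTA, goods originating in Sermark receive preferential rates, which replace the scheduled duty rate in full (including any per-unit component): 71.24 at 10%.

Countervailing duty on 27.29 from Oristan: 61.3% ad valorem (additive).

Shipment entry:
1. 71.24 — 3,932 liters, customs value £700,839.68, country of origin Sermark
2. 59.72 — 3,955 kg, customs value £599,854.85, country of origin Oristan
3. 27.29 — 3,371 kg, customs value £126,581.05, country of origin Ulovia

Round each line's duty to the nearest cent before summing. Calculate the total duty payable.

Line 1 (71.24, Sermark, 3,932 liters, £700,839.68):
Base rate for 71.24 is 12% + £2.24/liter.
Origin Sermark qualifies under the Heseth–Sermark agreement and 71.24 is covered: preferential rate 10% applies instead.
Duty = £700,839.68 × 10% = £70,083.97.
Line 2 (59.72, Oristan, 3,955 kg, £599,854.85):
Base rate for 59.72 is £2.09/kg.
Duty = 3,955 × £2.09 = £8,265.95.
Line 3 (27.29, Ulovia, 3,371 kg, £126,581.05):
Base rate for 27.29 is 32%.
The additional-duty order on 27.29 targets Oristan, not Ulovia; it does not apply.
Duty = £126,581.05 × 32% = £40,505.94.
Total = £70,083.97 + £8,265.95 + £40,505.94 = £118,855.86.

£118,855.86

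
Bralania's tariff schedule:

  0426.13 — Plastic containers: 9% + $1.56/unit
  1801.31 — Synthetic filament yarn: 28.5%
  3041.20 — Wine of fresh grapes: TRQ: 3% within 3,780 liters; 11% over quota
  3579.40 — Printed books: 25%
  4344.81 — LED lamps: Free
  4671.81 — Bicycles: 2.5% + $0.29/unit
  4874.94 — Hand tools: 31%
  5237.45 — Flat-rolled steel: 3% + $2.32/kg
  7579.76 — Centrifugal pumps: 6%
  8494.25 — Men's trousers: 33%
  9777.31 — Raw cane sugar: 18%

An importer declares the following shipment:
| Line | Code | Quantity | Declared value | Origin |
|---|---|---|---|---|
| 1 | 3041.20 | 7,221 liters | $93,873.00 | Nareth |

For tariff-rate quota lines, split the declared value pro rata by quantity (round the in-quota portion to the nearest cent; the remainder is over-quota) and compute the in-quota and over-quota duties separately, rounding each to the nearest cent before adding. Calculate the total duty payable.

Line 1 (3041.20, Nareth, 7,221 liters, $93,873.00):
Code 3041.20 is under a tariff-rate quota (threshold 3,780 liters). In-quota: 3,780 liters at 3%; over-quota: 3,441 liters at 11%.
Pro-rata value split: in-quota = $93,873.00 × 3,780/7,221 = $49,140.00; over-quota = $93,873.00 − $49,140.00 = $44,733.00.
In-quota duty = $49,140.00 × 3% = $1,474.20. Over-quota duty = $44,733.00 × 11% = $4,920.63.
Line duty = $1,474.20 + $4,920.63 = $6,394.83.

$6,394.83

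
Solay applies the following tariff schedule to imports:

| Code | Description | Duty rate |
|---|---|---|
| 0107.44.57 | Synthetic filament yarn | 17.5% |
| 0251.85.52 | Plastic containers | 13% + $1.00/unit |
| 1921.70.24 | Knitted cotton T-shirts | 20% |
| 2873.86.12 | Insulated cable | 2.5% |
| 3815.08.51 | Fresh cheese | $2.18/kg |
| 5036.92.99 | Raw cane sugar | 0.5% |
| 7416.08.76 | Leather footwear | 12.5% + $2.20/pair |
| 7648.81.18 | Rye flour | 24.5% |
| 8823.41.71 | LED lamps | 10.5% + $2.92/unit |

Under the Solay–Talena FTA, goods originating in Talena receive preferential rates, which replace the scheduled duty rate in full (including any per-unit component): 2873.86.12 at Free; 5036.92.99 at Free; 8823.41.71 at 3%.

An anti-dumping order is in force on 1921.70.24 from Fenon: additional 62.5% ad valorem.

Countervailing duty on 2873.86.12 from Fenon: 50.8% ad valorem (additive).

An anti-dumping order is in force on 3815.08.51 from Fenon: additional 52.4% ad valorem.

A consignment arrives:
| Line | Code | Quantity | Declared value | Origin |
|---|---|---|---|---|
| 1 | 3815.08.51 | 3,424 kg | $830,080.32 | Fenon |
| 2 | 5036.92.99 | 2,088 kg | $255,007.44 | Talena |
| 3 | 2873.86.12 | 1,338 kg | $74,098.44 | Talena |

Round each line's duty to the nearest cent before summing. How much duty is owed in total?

$442,426.41

Line 1 (3815.08.51, Fenon, 3,424 kg, $830,080.32):
Base rate for 3815.08.51 is $2.18/kg.
Additional duty on 3815.08.51 from Fenon: +52.4% ad valorem. Applied ad valorem rate = 52.4%.
Duty = $830,080.32 × 52.4% + 3,424 × $2.18 = $442,426.41.
Line 2 (5036.92.99, Talena, 2,088 kg, $255,007.44):
Base rate for 5036.92.99 is 0.5%.
Origin Talena qualifies under the Solay–Talena agreement and 5036.92.99 is covered: preferential rate Free applies instead.
Duty = $255,007.44 × 0% = $0.00.
Line 3 (2873.86.12, Talena, 1,338 kg, $74,098.44):
Base rate for 2873.86.12 is 2.5%.
Origin Talena qualifies under the Solay–Talena agreement and 2873.86.12 is covered: preferential rate Free applies instead.
The additional-duty order on 2873.86.12 targets Fenon, not Talena; it does not apply.
Duty = $74,098.44 × 0% = $0.00.
Total = $442,426.41 + $0.00 + $0.00 = $442,426.41.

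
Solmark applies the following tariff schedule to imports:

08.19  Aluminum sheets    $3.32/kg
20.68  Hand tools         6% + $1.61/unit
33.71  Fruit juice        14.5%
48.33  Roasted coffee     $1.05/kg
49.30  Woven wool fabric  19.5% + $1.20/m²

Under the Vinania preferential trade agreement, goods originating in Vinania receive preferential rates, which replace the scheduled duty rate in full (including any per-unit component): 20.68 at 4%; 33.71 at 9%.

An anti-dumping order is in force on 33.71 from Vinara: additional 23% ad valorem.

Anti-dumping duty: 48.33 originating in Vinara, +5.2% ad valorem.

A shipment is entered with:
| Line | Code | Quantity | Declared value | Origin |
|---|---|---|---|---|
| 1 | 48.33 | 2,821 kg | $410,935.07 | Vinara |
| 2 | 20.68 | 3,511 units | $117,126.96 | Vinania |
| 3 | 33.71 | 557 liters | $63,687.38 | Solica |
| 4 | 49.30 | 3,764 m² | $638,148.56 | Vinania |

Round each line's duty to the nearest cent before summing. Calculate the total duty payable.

Line 1 (48.33, Vinara, 2,821 kg, $410,935.07):
Base rate for 48.33 is $1.05/kg.
Additional duty on 48.33 from Vinara: +5.2% ad valorem. Applied ad valorem rate = 5.2%.
Duty = $410,935.07 × 5.2% + 2,821 × $1.05 = $24,330.67.
Line 2 (20.68, Vinania, 3,511 units, $117,126.96):
Base rate for 20.68 is 6% + $1.61/unit.
Origin Vinania qualifies under the Solmark–Vinania agreement and 20.68 is covered: preferential rate 4% applies instead.
Duty = $117,126.96 × 4% = $4,685.08.
Line 3 (33.71, Solica, 557 liters, $63,687.38):
Base rate for 33.71 is 14.5%.
33.71 has an FTA preferential rate, but origin Solica is not Vinania; base rate stands.
The additional-duty order on 33.71 targets Vinara, not Solica; it does not apply.
Duty = $63,687.38 × 14.5% = $9,234.67.
Line 4 (49.30, Vinania, 3,764 m², $638,148.56):
Base rate for 49.30 is 19.5% + $1.20/m².
Origin Vinania is the FTA partner but 49.30 is not on the preference list; base rate stands.
Duty = $638,148.56 × 19.5% + 3,764 × $1.20 = $128,955.77.
Total = $24,330.67 + $4,685.08 + $9,234.67 + $128,955.77 = $167,206.19.

$167,206.19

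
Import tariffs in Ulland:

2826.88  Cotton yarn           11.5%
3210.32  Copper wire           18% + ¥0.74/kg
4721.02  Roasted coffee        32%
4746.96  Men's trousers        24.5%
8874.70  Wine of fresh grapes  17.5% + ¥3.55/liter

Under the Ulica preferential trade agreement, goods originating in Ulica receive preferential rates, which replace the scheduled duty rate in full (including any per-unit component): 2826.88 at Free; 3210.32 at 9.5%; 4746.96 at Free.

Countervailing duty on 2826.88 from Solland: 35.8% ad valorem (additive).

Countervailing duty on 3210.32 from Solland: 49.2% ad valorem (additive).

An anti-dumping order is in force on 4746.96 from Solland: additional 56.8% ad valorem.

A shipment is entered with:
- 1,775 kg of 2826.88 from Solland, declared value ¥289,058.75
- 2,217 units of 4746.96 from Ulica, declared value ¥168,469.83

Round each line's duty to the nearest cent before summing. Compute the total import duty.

Line 1 (2826.88, Solland, 1,775 kg, ¥289,058.75):
Base rate for 2826.88 is 11.5%.
2826.88 has an FTA preferential rate, but origin Solland is not Ulica; base rate stands.
Additional duty on 2826.88 from Solland: +35.8%. Applied ad valorem rate: 11.5% + 35.8% = 47.3%.
Duty = ¥289,058.75 × 47.3% = ¥136,724.79.
Line 2 (4746.96, Ulica, 2,217 units, ¥168,469.83):
Base rate for 4746.96 is 24.5%.
Origin Ulica qualifies under the Ulland–Ulica agreement and 4746.96 is covered: preferential rate Free applies instead.
The additional-duty order on 4746.96 targets Solland, not Ulica; it does not apply.
Duty = ¥168,469.83 × 0% = ¥0.00.
Total = ¥136,724.79 + ¥0.00 = ¥136,724.79.

¥136,724.79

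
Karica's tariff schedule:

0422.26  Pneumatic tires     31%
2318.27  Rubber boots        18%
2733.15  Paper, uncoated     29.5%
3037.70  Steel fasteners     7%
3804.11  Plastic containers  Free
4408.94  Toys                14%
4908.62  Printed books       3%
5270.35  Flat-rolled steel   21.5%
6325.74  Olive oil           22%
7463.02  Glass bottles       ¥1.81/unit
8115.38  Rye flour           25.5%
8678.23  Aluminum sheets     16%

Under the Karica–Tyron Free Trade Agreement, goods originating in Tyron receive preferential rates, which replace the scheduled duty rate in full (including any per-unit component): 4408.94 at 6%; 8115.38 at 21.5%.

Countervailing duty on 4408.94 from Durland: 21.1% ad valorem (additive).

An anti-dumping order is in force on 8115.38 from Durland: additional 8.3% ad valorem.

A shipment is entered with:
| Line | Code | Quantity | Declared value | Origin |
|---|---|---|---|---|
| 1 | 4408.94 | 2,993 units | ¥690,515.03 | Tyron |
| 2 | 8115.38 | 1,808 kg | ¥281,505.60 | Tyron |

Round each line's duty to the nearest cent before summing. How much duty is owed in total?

Line 1 (4408.94, Tyron, 2,993 units, ¥690,515.03):
Base rate for 4408.94 is 14%.
Origin Tyron qualifies under the Karica–Tyron agreement and 4408.94 is covered: preferential rate 6% applies instead.
The additional-duty order on 4408.94 targets Durland, not Tyron; it does not apply.
Duty = ¥690,515.03 × 6% = ¥41,430.90.
Line 2 (8115.38, Tyron, 1,808 kg, ¥281,505.60):
Base rate for 8115.38 is 25.5%.
Origin Tyron qualifies under the Karica–Tyron agreement and 8115.38 is covered: preferential rate 21.5% applies instead.
The additional-duty order on 8115.38 targets Durland, not Tyron; it does not apply.
Duty = ¥281,505.60 × 21.5% = ¥60,523.70.
Total = ¥41,430.90 + ¥60,523.70 = ¥101,954.60.

¥101,954.60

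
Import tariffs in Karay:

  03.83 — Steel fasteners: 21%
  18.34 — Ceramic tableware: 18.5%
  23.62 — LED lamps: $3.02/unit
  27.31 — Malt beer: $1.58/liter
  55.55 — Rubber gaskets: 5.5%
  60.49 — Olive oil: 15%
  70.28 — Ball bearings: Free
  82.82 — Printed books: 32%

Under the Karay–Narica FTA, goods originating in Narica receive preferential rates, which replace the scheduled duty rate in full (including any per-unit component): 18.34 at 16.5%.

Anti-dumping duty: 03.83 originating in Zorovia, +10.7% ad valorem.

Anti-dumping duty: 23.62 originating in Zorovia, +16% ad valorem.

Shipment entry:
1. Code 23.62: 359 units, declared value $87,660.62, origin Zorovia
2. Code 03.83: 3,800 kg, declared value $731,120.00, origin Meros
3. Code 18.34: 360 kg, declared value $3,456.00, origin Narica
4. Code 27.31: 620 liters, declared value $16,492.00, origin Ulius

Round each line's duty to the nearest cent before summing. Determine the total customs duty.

Line 1 (23.62, Zorovia, 359 units, $87,660.62):
Base rate for 23.62 is $3.02/unit.
Additional duty on 23.62 from Zorovia: +16% ad valorem. Applied ad valorem rate = 16%.
Duty = $87,660.62 × 16% + 359 × $3.02 = $15,109.88.
Line 2 (03.83, Meros, 3,800 kg, $731,120.00):
Base rate for 03.83 is 21%.
The additional-duty order on 03.83 targets Zorovia, not Meros; it does not apply.
Duty = $731,120.00 × 21% = $153,535.20.
Line 3 (18.34, Narica, 360 kg, $3,456.00):
Base rate for 18.34 is 18.5%.
Origin Narica qualifies under the Karay–Narica agreement and 18.34 is covered: preferential rate 16.5% applies instead.
Duty = $3,456.00 × 16.5% = $570.24.
Line 4 (27.31, Ulius, 620 liters, $16,492.00):
Base rate for 27.31 is $1.58/liter.
Duty = 620 × $1.58 = $979.60.
Total = $15,109.88 + $153,535.20 + $570.24 + $979.60 = $170,194.92.

$170,194.92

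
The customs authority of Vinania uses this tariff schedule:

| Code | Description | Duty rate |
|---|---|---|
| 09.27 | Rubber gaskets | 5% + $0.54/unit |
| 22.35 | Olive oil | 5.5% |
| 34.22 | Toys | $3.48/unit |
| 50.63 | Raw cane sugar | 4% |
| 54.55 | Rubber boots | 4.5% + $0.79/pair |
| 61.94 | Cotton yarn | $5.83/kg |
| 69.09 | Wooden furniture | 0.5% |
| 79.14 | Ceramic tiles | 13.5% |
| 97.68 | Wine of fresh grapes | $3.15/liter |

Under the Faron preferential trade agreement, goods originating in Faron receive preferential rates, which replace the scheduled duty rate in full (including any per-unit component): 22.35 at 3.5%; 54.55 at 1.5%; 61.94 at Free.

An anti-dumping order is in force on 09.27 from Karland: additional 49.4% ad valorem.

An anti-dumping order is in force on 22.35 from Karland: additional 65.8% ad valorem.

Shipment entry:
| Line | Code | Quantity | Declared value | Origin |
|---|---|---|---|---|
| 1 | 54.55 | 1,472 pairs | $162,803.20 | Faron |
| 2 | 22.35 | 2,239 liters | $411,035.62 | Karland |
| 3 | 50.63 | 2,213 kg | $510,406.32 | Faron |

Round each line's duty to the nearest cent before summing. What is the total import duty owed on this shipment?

$315,926.70

Line 1 (54.55, Faron, 1,472 pairs, $162,803.20):
Base rate for 54.55 is 4.5% + $0.79/pair.
Origin Faron qualifies under the Vinania–Faron agreement and 54.55 is covered: preferential rate 1.5% applies instead.
Duty = $162,803.20 × 1.5% = $2,442.05.
Line 2 (22.35, Karland, 2,239 liters, $411,035.62):
Base rate for 22.35 is 5.5%.
22.35 has an FTA preferential rate, but origin Karland is not Faron; base rate stands.
Additional duty on 22.35 from Karland: +65.8%. Applied ad valorem rate: 5.5% + 65.8% = 71.3%.
Duty = $411,035.62 × 71.3% = $293,068.40.
Line 3 (50.63, Faron, 2,213 kg, $510,406.32):
Base rate for 50.63 is 4%.
Origin Faron is the FTA partner but 50.63 is not on the preference list; base rate stands.
Duty = $510,406.32 × 4% = $20,416.25.
Total = $2,442.05 + $293,068.40 + $20,416.25 = $315,926.70.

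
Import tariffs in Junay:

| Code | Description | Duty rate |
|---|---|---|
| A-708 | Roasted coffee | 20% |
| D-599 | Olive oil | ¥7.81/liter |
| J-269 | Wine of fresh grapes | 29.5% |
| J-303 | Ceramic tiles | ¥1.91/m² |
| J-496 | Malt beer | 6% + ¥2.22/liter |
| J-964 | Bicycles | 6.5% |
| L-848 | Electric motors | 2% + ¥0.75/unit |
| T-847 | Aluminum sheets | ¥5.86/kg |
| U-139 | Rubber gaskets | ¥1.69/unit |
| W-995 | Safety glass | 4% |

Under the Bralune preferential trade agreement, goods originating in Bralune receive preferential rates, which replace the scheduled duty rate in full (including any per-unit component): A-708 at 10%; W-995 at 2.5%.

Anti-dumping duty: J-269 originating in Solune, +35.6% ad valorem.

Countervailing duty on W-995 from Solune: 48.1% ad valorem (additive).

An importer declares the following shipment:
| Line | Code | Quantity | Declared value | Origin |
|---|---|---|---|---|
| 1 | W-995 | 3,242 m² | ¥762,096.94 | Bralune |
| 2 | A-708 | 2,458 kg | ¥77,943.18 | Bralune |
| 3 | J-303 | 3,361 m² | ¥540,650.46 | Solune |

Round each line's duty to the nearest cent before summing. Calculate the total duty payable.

Line 1 (W-995, Bralune, 3,242 m², ¥762,096.94):
Base rate for W-995 is 4%.
Origin Bralune qualifies under the Junay–Bralune agreement and W-995 is covered: preferential rate 2.5% applies instead.
The additional-duty order on W-995 targets Solune, not Bralune; it does not apply.
Duty = ¥762,096.94 × 2.5% = ¥19,052.42.
Line 2 (A-708, Bralune, 2,458 kg, ¥77,943.18):
Base rate for A-708 is 20%.
Origin Bralune qualifies under the Junay–Bralune agreement and A-708 is covered: preferential rate 10% applies instead.
Duty = ¥77,943.18 × 10% = ¥7,794.32.
Line 3 (J-303, Solune, 3,361 m², ¥540,650.46):
Base rate for J-303 is ¥1.91/m².
Duty = 3,361 × ¥1.91 = ¥6,419.51.
Total = ¥19,052.42 + ¥7,794.32 + ¥6,419.51 = ¥33,266.25.

¥33,266.25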